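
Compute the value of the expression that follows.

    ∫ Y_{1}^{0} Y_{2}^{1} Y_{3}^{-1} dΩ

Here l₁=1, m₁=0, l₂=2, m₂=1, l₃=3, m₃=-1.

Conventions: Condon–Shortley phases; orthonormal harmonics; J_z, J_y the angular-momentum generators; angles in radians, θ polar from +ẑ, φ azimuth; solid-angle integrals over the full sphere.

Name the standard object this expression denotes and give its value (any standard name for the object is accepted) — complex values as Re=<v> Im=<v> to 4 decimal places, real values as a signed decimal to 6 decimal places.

Gaunt coefficient, -0.233597

This is a Gaunt coefficient — the integral of a triple product of spherical harmonics over the sphere.
Checks pass: Σm=0; 6 even; l₃=3∈[1,3].
(2·1+1)(2·2+1)(2·3+1) = 105
Δ: 0! 2! 4! / 7! → 1/105
sum: t=0:+1/4 = 1/4
3j²(1 2 3; 0 0 0) = Δ·Π!·Σ² = 3/35  (sign -1)
sum: t=0:+1/6 = 1/6
3j²(1 2 3; 0 1 -1) = Δ·Π!·Σ² = 8/105  (sign +1)
combine: 4πI² = 105·3/35·8/105 = 24/35
take √, sign -1: I = -0.23359668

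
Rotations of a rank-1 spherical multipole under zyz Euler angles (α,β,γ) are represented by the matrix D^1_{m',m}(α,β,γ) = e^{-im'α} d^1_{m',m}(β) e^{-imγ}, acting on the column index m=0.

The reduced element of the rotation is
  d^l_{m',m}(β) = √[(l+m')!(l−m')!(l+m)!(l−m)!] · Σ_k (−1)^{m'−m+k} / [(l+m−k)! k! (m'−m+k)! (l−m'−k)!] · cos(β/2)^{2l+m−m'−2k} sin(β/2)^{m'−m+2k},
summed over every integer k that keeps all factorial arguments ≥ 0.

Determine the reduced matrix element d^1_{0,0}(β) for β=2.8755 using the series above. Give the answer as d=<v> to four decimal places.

d^1_{0,0}(β=2.8755) via the finite sum:
With c≡cos(β/2)=0.132654 and s≡sin(β/2)=0.991162, N=[1·1·1·1]^{1/2}=1.000000
k∈{0,1} keeps every argument non-negative
  k=0: (−1)^0·1.0000/(1)·0.1327^2·0.9912^0 = +0.017597
  k=1: (−1)^1·1.0000/(1)·0.1327^0·0.9912^2 = -0.982403
d^1_{0,0}(2.8755) = +0.017597 -0.982403 = -0.964806

d=-0.9648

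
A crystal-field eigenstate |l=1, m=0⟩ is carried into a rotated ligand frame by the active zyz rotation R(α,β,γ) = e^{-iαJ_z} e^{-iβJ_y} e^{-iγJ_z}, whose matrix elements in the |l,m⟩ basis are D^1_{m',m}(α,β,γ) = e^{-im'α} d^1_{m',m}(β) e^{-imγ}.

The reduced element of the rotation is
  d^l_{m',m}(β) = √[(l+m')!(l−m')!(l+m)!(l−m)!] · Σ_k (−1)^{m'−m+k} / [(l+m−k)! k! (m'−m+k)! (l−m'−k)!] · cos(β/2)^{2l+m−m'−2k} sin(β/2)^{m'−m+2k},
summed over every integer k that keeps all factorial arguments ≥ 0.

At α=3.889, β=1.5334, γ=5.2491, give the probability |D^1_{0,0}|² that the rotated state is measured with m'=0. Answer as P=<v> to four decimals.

First d^1_{0,0}(β=1.5334), then the phase factors e^{-i(0)α} and e^{-i(0)γ}:
With c≡cos(β/2)=0.720204 and s≡sin(β/2)=0.693762, N=[1·1·1·1]^{1/2}=1.000000
The bounds max(0,m−m')=0 and min(l+m,l−m')=1 give 2 terms
  k=0: (−1)^0·1.0000/(1)·0.7202^2·0.6938^0 = +0.518694
  k=1: (−1)^1·1.0000/(1)·0.7202^0·0.6938^2 = -0.481306
d^1_{0,0}(1.5334) = +0.518694 -0.481306 = +0.037388
|D^1_{0,0}|² = |d^1_{0,0}(β)|² = (+0.037388)² = 0.001398 (the z-rotation phases have unit modulus)

P=0.0014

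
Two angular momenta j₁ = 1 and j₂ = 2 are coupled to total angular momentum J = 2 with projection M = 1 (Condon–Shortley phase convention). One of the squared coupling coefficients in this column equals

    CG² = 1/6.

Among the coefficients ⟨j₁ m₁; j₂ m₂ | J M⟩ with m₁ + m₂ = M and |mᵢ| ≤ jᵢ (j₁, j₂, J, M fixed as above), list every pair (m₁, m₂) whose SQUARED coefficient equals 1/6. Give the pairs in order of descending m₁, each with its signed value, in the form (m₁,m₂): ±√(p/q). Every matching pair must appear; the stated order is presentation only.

(0,1): −√(1/6)

Admissible pairs with m₁+m₂ = M = 1: (-1,2), (0,1), (1,0)
  (m₁,m₂)=(1,0): CG² = 1/2, CG = +√(1/2)
  (m₁,m₂)=(0,1): CG² = 1/6, CG = −√(1/6)   ← matches the target
  (m₁,m₂)=(-1,2): CG² = 1/3, CG = −√(1/3)
Pairs with CG² = 1/6: (0,1): −√(1/6)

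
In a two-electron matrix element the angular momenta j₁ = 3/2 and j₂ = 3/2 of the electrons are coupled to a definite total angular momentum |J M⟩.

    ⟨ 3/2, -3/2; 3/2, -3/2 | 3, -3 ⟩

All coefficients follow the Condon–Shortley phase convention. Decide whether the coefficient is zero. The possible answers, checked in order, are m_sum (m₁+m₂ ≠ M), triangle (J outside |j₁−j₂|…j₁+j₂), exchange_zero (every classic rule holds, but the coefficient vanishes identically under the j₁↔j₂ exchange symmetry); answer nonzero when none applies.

nonzero

m-sum: m₁+m₂ = -3/2+(-3/2) = -3, M = -3  ✓
triangle: |j₁−j₂| = 0 ≤ J = 3 ≤ j₁+j₂ = 3  ✓
exchange: j₁=j₂, m₁=m₂ with (−1)^(j₁+j₂−J) = (−1)^0 = +1 — symmetry imposes no zero
value check: CG = +1 = +1.000000 ≠ 0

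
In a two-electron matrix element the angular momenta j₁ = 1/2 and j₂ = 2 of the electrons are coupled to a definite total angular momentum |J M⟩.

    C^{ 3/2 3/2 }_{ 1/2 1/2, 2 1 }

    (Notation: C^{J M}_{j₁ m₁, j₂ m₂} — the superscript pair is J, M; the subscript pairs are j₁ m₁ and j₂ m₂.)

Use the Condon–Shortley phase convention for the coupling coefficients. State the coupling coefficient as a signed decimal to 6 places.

j₁+j₂−J=1  J+j₁−j₂=0  J−j₁+j₂=3  j₁+j₂+J+1=5
(j₁±m₁, j₂±m₂, J±M) = (1,0,3,1,3,0)
P² = 36/5
sum k=0..0:
  [0] +1/6 = 1/6
S = 1/6
C² = P²·S² = 1/5 ; C = +0.447214

+0.447214  (= +√(1/5))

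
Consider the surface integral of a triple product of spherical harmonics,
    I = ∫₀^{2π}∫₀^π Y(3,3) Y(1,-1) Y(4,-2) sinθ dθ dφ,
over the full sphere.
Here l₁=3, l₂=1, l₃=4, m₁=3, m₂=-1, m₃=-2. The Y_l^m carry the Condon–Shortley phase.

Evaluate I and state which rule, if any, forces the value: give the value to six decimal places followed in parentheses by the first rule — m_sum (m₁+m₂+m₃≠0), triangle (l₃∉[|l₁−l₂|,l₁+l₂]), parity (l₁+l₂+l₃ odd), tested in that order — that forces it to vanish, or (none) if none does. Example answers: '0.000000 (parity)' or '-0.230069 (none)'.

m-sum 0 ✓  L=8 even ✓  2≤4≤4 ✓
Π(2lᵢ+1) = 7×3×9 = 189
triangle coeff Δ(3,1,4) = 1/252
Σ_t [0,0]: t=0:+1/36 = 1/36
(3j)²=4/63 [(3 1 4; 0 0 0)], sign=+1
Σ_t [0,0]: t=0:+1/1440 = 1/1440
(3j)²=1/252 [(3 1 4; 3 -1 -2)], sign=+1
⇒ 4πI² = 1/21
I = (+1)√(1/21/(4π)) = 0.06155813
No selection rule forces the value: the integral is nonzero (none).

0.061558 (none)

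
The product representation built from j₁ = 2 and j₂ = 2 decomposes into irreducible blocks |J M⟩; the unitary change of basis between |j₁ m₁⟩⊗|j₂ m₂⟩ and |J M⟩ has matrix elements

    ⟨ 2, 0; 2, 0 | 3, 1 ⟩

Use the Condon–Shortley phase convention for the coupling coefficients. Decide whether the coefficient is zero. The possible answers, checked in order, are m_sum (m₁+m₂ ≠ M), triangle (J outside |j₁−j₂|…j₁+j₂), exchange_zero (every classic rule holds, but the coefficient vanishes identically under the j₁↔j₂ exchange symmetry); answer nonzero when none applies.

m_sum

m-sum: m₁+m₂ = 0+0 = 0, M = 1  ✗ ⇒ coefficient is 0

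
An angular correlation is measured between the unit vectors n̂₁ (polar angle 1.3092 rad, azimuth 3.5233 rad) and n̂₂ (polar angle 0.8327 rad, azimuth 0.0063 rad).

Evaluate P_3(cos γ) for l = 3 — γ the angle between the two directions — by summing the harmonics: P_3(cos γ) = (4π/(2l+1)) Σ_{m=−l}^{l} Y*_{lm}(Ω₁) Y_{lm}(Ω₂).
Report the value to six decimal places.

Term-by-term m-sum for l=3 (normalisation 4π/7 = 1.795196):
  m=-3: Y*=(-0.155293, -0.342512)  Y=(0.168868, -0.003192)  product (-0.027317, -0.057344)
  m=-2: Y*=(0.178185, 0.170518)  Y=(0.376287, -0.004741)  product (0.067857, 0.063319)
  m=-1: Y*=(0.192827, 0.077400)  Y=(0.302145, -0.001904)  product (0.058409, 0.023019)
  m=+0: Y*=(-0.257259, -0.000000)  Y=(-0.184851, 0.000000)  product (0.047555, 0.000000)
  m=+1: Y*=(-0.192827, 0.077400)  Y=(-0.302145, -0.001904)  product (0.058409, -0.023019)
  m=+2: Y*=(0.178185, -0.170518)  Y=(0.376287, 0.004741)  product (0.067857, -0.063319)
  m=+3: Y*=(0.155293, -0.342512)  Y=(-0.168868, -0.003192)  product (-0.027317, 0.057344)
Total Σ_m = (0.245453, 0.000000). Multiply by 1.795196: (0.440636, 0.000000). P_3(cos γ) = 0.440636

0.440636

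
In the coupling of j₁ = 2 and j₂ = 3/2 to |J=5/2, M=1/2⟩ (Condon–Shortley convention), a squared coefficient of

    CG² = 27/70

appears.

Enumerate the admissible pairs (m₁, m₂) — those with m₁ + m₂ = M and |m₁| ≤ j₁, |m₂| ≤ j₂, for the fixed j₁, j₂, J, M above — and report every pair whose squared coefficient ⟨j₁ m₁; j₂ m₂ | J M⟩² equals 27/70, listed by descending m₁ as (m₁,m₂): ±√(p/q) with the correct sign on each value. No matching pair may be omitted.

Admissible pairs with m₁+m₂ = M = 1/2: (-1,3/2), (0,1/2), (1,-1/2), (2,-3/2)
  (m₁,m₂)=(2,-3/2): CG² = 6/35, CG = +√(6/35)
  (m₁,m₂)=(1,-1/2): CG² = 5/14, CG = +√(5/14)
  (m₁,m₂)=(0,1/2): CG² = 3/35, CG = −√(3/35)
  (m₁,m₂)=(-1,3/2): CG² = 27/70, CG = −√(27/70)   ← matches the target
Pairs with CG² = 27/70: (-1,3/2): −√(27/70)

(-1,3/2): −√(27/70)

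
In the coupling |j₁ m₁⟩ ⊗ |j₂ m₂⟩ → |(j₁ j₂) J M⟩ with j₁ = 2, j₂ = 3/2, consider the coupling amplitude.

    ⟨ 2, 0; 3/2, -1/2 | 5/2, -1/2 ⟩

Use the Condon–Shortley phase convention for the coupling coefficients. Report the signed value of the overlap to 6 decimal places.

triangle: 1!×3!×2!/7! = 12/5040
(j±m)!: 2!×2!×1!×2!×2!×3! = 96
prefactor² = (2J+1)×Δ×N² = 48/35
  k=0: +1/(0!×1!×2!×1!×1!×1!) = 1/2
  k=1: −1/(1!×0!×1!×0!×2!×2!) = -1/4
Σ = 1/4  ⇒  CG² = 48/35×(1/4)² = 3/35
CG = +√(3/35) = +0.292770

+0.292770  (= +√(3/35))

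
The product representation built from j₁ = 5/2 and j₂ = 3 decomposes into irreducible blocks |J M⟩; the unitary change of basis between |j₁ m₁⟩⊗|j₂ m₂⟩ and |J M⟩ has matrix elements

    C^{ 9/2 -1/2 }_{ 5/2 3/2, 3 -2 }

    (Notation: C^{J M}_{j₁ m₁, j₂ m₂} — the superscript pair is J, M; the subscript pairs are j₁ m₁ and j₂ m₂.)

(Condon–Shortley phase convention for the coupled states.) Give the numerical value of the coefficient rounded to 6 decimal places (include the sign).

j₁+j₂−J=1  J+j₁−j₂=4  J−j₁+j₂=5  j₁+j₂+J+1=11
(j₁±m₁, j₂±m₂, J±M) = (4,1,1,5,4,5)
P² = 460800/77
sum k=0..1:
  [0] +1/144 = 1/144
  [1] −1/2880 = -1/2880
S = 19/2880
C² = P²·S² = 361/1386 ; C = +0.510355

+√(361/1386) = +0.510355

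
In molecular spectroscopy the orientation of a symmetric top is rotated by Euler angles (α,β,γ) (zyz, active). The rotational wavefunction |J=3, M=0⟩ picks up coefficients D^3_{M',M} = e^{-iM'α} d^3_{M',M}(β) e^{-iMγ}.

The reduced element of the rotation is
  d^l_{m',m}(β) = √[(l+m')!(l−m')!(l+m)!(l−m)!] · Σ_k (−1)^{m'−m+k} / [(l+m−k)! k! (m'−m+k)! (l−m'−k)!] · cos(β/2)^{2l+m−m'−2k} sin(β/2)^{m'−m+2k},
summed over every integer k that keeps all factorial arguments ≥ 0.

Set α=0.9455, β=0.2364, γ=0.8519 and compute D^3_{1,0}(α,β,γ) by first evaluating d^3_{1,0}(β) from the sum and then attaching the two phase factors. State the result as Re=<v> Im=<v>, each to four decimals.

First d^3_{1,0}(β=0.2364), then the phase factors e^{-i(1)α} and e^{-i(0)γ}:
Half-angle: c=0.993023, s=0.117925. N=√(24·2·6·6)=41.569219
k∈{0,1,2} keeps every argument non-negative
  k=0: (−1)^1·41.5692/(12)·0.9930^5·0.1179^1 = -0.394450
  k=1: (−1)^2·41.5692/(4)·0.9930^3·0.1179^3 = +0.016688
  k=2: (−1)^3·41.5692/(12)·0.9930^1·0.1179^5 = -0.000078
d^3_{1,0}(0.2364) = -0.394450 +0.016688 -0.000078 = -0.377840
D = (+0.585338-0.810790i)·(-0.377840)·(+1.000000+0.000000i) = -0.221164+0.306349i

Re=-0.2212 Im=0.3063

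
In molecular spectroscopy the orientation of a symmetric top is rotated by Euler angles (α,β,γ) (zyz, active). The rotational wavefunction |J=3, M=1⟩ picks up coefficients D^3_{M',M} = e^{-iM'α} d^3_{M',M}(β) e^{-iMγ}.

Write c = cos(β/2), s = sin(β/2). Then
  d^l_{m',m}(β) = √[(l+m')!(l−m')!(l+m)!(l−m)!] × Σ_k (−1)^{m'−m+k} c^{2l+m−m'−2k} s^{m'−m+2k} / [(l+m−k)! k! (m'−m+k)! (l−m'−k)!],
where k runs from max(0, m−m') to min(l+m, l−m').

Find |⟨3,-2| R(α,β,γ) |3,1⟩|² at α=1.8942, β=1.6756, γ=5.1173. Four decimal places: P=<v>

First d^3_{-2,1}(β=1.6756), then the phase factors e^{-i(-2)α} and e^{-i(1)γ}:
With c≡cos(β/2)=0.669099 and s≡sin(β/2)=0.743173, N=[1·120·24·2]^{1/2}=75.894664
k: max(0,(1)−(-2))=3 … min(3+(1),3−(-2))=4
  k=3: (−1)^0·75.8947/(12)·0.6691^3·0.7432^3 = +0.777627
  k=4: (−1)^1·75.8947/(24)·0.6691^1·0.7432^5 = -0.479667
d^3_{-2,1}(1.6756) = +0.777627 -0.479667 = +0.297960
|D^3_{-2,1}|² = |d^3_{-2,1}(β)|² = (+0.297960)² = 0.088780 (the z-rotation phases have unit modulus)

P=0.0888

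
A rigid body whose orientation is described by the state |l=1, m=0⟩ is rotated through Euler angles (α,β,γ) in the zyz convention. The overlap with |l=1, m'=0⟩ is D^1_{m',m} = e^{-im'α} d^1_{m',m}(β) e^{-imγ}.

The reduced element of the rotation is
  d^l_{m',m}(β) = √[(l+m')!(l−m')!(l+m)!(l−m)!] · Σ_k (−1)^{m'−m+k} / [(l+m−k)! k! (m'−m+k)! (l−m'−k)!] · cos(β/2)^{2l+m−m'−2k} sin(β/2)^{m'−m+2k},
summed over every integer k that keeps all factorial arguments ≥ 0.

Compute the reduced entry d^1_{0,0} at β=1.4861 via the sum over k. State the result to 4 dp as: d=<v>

d=0.0846

d^1_{0,0}(β=1.4861) via the finite sum:
c=cos(1.486100/2)=0.736409, s=sin(1.486100/2)=0.676537; N=√[1·1·1·1]=1.000000
Admissible k: 0..1 (factorial args all ≥0)
  k=0: (−1)^0·1.0000/(1)·0.7364^2·0.6765^0 = +0.542298
  k=1: (−1)^1·1.0000/(1)·0.7364^0·0.6765^2 = -0.457702
d^1_{0,0}(1.4861) = +0.542298 -0.457702 = +0.084595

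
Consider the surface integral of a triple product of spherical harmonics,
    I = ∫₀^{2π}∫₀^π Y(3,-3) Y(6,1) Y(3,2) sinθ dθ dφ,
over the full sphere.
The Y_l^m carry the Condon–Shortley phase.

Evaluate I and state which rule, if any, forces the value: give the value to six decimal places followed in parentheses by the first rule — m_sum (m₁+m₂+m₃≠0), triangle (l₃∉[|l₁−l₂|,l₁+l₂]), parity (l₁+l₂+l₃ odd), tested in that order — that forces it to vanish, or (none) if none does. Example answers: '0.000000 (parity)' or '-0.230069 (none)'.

m-sum 0 ✓  L=12 even ✓  3≤3≤9 ✓
Π(2lᵢ+1) = 7×13×7 = 637
triangle coeff Δ(3,6,3) = 1/12012
Σ_t [3,3]: t=3:−1/1296 = -1/1296
(3j)²=100/3003 [(3 6 3; 0 0 0)], sign=+1
Σ_t [6,6]: t=6:+1/86400 = 1/86400
(3j)²=1/1716 [(3 6 3; -3 1 2)], sign=-1
⇒ 4πI² = 175/14157
I = (-1)√(175/14157/(4π)) = -0.03136379
No selection rule forces the value: the integral is nonzero (none).

-0.031364 (none)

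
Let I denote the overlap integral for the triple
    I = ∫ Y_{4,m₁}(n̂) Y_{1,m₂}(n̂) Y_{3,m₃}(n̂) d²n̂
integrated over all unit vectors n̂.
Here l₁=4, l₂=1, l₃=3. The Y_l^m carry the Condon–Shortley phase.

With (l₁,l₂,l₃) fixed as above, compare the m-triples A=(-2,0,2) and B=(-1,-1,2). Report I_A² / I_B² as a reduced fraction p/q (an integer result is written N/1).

4/1

Shared (l₁,l₂,l₃)=(4,1,3): N and (l;000)² cancel in I_A²/I_B².
A: Δ = 2!·6!·0!/9! = 1/252; Racah Σ t=1..1: t=1:−1/120 = -1/120; ⇒ 3j(4 1 3; -2 0 2)² = 1/21, sgn +1
B: Δ = 2!·6!·0!/9! = 1/252; Racah Σ t=0..0: t=0:+1/240 = 1/240; ⇒ 3j(4 1 3; -1 -1 2)² = 1/84, sgn -1
I_A²/I_B² = (1/21)/(1/84) = 4/1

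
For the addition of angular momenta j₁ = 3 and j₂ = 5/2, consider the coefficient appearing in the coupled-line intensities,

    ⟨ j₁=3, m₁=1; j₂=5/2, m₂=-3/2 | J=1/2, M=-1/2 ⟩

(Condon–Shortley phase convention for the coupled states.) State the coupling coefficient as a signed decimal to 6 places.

−√(2/21) ≈ -0.308607

j₁+j₂−J=5  J+j₁−j₂=1  J−j₁+j₂=0  j₁+j₂+J+1=7
(j₁±m₁, j₂±m₂, J±M) = (4,2,1,4,0,1)
P² = 384/7
sum k=1..1:
  [1] −1/24 = -1/24
S = -1/24
C² = P²·S² = 2/21 ; C = -0.308607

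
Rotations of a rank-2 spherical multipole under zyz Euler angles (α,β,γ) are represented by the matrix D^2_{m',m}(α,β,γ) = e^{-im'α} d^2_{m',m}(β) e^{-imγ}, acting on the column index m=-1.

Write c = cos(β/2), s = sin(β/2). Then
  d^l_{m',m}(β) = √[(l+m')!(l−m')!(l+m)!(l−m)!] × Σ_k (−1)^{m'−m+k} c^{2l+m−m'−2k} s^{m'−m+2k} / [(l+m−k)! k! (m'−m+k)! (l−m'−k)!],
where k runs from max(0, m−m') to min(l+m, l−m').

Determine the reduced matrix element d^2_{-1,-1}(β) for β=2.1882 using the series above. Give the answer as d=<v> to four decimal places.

d=-0.4543

d^2_{-1,-1}(β=2.1882) via the finite sum:
Half-angle: c=0.458846, s=0.888516. N=√(1·6·1·6)=6.000000
k: max(0,(-1)−(-1))=0 … min(2+(-1),2−(-1))=1
  k=0: (−1)^0·6.0000/(6)·0.4588^4·0.8885^0 = +0.044327
  k=1: (−1)^1·6.0000/(2)·0.4588^2·0.8885^2 = -0.498639
d^2_{-1,-1}(2.1882) = +0.044327 -0.498639 = -0.454312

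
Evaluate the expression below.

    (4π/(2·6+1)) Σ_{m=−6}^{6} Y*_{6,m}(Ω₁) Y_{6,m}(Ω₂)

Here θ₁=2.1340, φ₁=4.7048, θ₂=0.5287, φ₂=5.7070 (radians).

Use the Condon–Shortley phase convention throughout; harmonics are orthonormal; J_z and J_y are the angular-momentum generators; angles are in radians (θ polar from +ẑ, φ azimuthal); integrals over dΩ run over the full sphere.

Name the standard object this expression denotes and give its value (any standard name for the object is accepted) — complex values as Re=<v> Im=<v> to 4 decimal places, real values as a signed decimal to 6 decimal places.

Legendre polynomial (addition theorem), -0.015441

This sum is the spherical-harmonic addition theorem: it equals the Legendre polynomial P_l(cos γ) of the angle γ between the two directions.
Summing Y*_{l m}(θ₁,φ₁)·Y_{l m}(θ₂,φ₂) over m ∈ [−6, 6]; prefactor 4π/(2·6+1) = 0.966644:
  m=-6: Y*=-0.17636 + 0.00804j  Y=-0.00756 - 0.00247j  product 0.00135 + 0.00037j
  m=-5: Y*=0.01465 + 0.38588j  Y=-0.04559 + 0.01216j  product -0.00536 - 0.01741j
  m=-4: Y*=0.38928 - 0.01182j  Y=-0.11140 + 0.12350j  product -0.04191 + 0.04939j
  m=-3: Y*=-0.00065 - 0.02848j  Y=-0.05898 + 0.37078j  product 0.01060 + 0.00144j
  m=-2: Y*=0.33750 - 0.00512j  Y=0.19945 + 0.44852j  product 0.06961 + 0.15035j
  m=-1: Y*=-0.00123 - 0.16182j  Y=0.14696 + 0.09549j  product 0.01527 - 0.02390j
  m=+0: Y*=0.29787 + 0.00000j  Y=-0.38645 + 0.00000j  product -0.11511 + 0.00000j
  m=+1: Y*=0.00123 - 0.16182j  Y=-0.14696 + 0.09549j  product 0.01527 + 0.02390j
  m=+2: Y*=0.33750 + 0.00512j  Y=0.19945 - 0.44852j  product 0.06961 - 0.15035j
  m=+3: Y*=0.00065 - 0.02848j  Y=0.05898 + 0.37078j  product 0.01060 - 0.00144j
  m=+4: Y*=0.38928 + 0.01182j  Y=-0.11140 - 0.12350j  product -0.04191 - 0.04939j
  m=+5: Y*=-0.01465 + 0.38588j  Y=0.04559 + 0.01216j  product -0.00536 + 0.01741j
  m=+6: Y*=-0.17636 - 0.00804j  Y=-0.00756 + 0.00247j  product 0.00135 - 0.00037j
Total Σ_m = -0.01597 - 0.00000j. Multiply by 0.966644: -0.01544 - 0.00000j. P_6(cos γ) = -0.015441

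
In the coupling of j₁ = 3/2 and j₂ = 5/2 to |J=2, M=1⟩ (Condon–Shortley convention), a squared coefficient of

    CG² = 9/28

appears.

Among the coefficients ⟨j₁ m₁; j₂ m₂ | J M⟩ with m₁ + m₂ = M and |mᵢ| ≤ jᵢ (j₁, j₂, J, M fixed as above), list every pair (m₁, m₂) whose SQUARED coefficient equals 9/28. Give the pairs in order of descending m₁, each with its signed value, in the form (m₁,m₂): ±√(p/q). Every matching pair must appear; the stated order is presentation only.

(3/2,-1/2): +√(9/28)

Admissible pairs with m₁+m₂ = M = 1: (-3/2,5/2), (-1/2,3/2), (1/2,1/2), (3/2,-1/2)
  (m₁,m₂)=(3/2,-1/2): CG² = 9/28, CG = +√(9/28)   ← matches the target
  (m₁,m₂)=(1/2,1/2): CG² = 25/84, CG = −√(25/84)
  (m₁,m₂)=(-1/2,3/2): CG² = 1/42, CG = +√(1/42)
  (m₁,m₂)=(-3/2,5/2): CG² = 5/14, CG = +√(5/14)
Pairs with CG² = 9/28: (3/2,-1/2): +√(9/28)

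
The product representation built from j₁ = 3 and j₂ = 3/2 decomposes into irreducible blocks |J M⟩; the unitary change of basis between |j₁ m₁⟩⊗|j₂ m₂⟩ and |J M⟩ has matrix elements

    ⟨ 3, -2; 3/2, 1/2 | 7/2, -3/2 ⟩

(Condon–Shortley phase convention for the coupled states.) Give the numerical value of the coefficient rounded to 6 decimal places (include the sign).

−√(3/7) = -0.654654

√[8·1!5!2!/9! · 1!5!2!1!2!5!] = √(6400/21)
  +(−1)^0/∏(0,1,5,2,0,0)! = 1/240  (running 1/240)
  +(−1)^1/∏(1,0,4,1,1,1)! = -1/24  (running -3/80)
⟨..|..⟩ = √(6400/21)·(-3/80) = -0.654654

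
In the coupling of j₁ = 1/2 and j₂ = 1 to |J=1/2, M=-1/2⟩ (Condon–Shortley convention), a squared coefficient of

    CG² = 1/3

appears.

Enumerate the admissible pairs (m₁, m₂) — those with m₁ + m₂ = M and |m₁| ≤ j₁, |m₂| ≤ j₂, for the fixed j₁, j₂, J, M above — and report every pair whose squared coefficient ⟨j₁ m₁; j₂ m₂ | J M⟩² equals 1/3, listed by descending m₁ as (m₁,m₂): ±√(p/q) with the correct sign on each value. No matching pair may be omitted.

(-1/2,0): −√(1/3)

Admissible pairs with m₁+m₂ = M = -1/2: (-1/2,0), (1/2,-1)
  (m₁,m₂)=(1/2,-1): CG² = 2/3, CG = +√(2/3)
  (m₁,m₂)=(-1/2,0): CG² = 1/3, CG = −√(1/3)   ← matches the target
Pairs with CG² = 1/3: (-1/2,0): −√(1/3)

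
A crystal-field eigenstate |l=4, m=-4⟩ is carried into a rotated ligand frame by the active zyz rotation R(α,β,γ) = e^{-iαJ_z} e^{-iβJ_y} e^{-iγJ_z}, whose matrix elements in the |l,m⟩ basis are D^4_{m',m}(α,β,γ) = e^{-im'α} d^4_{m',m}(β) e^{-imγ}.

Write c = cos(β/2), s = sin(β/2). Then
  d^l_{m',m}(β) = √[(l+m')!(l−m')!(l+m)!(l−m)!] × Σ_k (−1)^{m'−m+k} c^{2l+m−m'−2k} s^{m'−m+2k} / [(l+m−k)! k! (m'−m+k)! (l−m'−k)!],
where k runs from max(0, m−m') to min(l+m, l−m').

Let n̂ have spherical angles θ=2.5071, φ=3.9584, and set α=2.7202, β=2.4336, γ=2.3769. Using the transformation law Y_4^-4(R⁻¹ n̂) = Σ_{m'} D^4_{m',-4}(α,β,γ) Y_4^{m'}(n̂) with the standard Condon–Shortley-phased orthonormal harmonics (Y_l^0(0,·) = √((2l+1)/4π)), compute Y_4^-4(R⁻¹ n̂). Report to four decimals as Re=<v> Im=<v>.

Re=0.0709 Im=-0.0586

Need the full column D^4_{m',-4} for m'=−4..4 at α=2.7202, β=2.4336, γ=2.3769.
cos(β/2)=0.346649, sin(β/2)=0.937995
d^4_{-4,-4}: single k=0 term ⇒ +0.000209;  D = +0.000007+0.000208i
d^4_{-3,-4}: single k=0 term ⇒ -0.001596;  D = -0.000606+0.001476i
d^4_{-2,-4}: single k=0 term ⇒ +0.008078;  D = -0.005856+0.005565i
d^4_{-1,-4}: single k=0 term ⇒ -0.030913;  D = -0.029158+0.010268i
d^4_{0,-4}: single k=0 term ⇒ +0.093521;  D = -0.093201-0.007737i
d^4_{1,-4}: single k=0 term ⇒ -0.226343;  D = -0.198175-0.109351i
d^4_{2,-4}: single k=0 term ⇒ +0.433074;  D = -0.260429-0.346020i
d^4_{3,-4}: single k=0 term ⇒ -0.626381;  D = -0.139014-0.610760i
d^4_{4,-4}: single k=0 term ⇒ +0.599244;  D = +0.117639-0.587584i
Y_4^{m'}(θ=2.5071,φ=3.9584) and Σ D·Y over m':
  (+0.0000+0.0002i)·(-0.0542+0.0068i)  (-0.0006+0.0015i)·(-0.1618-0.1338i)  (-0.0059+0.0056i)·(-0.0261-0.4153i)  (-0.0292+0.0103i)·(+0.2382-0.2536i)  (-0.0932-0.0077i)·(-0.1834+0.0000i)  (-0.1982-0.1094i)·(-0.2382-0.2536i)  (-0.2604-0.3460i)·(-0.0261+0.4153i)  (-0.1390-0.6108i)·(+0.1618-0.1338i)  (+0.1176-0.5876i)·(-0.0542-0.0068i)
Y_4^-4(R⁻¹ n̂) = +0.070858-0.058602i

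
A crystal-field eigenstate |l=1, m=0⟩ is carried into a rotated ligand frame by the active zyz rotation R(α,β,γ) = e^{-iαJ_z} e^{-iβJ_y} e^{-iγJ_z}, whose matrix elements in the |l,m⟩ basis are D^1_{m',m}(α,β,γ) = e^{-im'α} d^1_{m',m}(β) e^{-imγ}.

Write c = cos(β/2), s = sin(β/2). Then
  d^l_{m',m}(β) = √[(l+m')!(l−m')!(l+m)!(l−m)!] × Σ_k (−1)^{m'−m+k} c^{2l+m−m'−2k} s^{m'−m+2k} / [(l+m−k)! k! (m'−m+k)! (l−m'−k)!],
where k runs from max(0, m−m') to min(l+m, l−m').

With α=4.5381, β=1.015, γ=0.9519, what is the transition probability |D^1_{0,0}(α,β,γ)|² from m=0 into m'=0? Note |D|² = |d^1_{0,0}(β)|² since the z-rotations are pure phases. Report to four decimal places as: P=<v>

First d^1_{0,0}(β=1.0150), then the phase factors e^{-i(0)α} and e^{-i(0)γ}:
c=cos(1.015000/2)=0.873962, s=sin(1.015000/2)=0.485994; N=√[1·1·1·1]=1.000000
Admissible k: 0..1 (factorial args all ≥0)
  k=0: (−1)^0·1.0000/(1)·0.8740^2·0.4860^0 = +0.763810
  k=1: (−1)^1·1.0000/(1)·0.8740^0·0.4860^2 = -0.236190
d^1_{0,0}(1.0150) = +0.763810 -0.236190 = +0.527620
|D^1_{0,0}|² = |d^1_{0,0}(β)|² = (+0.527620)² = 0.278383 (the z-rotation phases have unit modulus)

P=0.2784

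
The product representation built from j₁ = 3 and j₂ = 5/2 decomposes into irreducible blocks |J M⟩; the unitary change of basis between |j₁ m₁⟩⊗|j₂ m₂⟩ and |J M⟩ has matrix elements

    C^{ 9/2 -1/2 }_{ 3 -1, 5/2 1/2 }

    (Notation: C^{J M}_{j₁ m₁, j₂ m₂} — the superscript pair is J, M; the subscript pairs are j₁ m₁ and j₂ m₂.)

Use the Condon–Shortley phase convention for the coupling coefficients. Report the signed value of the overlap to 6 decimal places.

triangle: 1!×5!×4!/11! = 2880/39916800
(j±m)!: 2!×4!×3!×2!×4!×5! = 1658880
prefactor² = (2J+1)×Δ×N² = 92160/77
  k=0: +1/(0!×1!×4!×3!×1!×1!) = 1/144
  k=1: −1/(1!×0!×3!×2!×2!×2!) = -1/48
Σ = -1/72  ⇒  CG² = 92160/77×(-1/72)² = 160/693
CG = −√(160/693) = -0.480500

−√(160/693) = -0.480500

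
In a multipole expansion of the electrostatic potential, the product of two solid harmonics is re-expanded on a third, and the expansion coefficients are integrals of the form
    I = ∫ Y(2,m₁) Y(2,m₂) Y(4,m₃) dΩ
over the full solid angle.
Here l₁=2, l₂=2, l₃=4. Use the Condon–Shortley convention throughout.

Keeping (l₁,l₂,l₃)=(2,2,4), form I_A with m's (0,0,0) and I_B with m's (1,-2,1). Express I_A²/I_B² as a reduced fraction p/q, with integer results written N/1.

Same 2,2,4: normalisation and zero-m 3j drop out of the ratio.
A: Δ: 0! 4! 4! / 9! → 1/630; sum: t=0:+1/16 = 1/16; 3j²(2 2 4; 0 0 0) = Δ·Π!·Σ² = 2/35  (sign +1)
B: Δ: 0! 4! 4! / 9! → 1/630; sum: t=0:+1/144 = 1/144; 3j²(2 2 4; 1 -2 1) = Δ·Π!·Σ² = 1/126  (sign -1)
I_A²/I_B² = (2/35)/(1/126) = 36/5

36/5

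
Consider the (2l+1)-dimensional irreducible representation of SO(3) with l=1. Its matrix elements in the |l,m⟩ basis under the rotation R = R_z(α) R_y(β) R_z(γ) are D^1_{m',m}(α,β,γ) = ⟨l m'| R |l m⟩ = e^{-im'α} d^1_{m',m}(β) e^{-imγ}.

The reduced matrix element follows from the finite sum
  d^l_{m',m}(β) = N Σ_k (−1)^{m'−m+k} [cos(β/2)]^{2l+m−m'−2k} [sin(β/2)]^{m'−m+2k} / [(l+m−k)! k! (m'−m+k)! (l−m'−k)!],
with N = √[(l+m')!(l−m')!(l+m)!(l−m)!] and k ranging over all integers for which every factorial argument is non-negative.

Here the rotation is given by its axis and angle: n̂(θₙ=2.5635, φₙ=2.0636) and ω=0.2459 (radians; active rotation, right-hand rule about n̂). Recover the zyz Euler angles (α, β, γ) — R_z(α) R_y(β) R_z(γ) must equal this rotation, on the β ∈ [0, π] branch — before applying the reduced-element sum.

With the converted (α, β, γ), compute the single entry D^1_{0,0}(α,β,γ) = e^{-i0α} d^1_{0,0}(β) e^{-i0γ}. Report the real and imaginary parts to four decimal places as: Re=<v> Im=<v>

Axis–angle → zyz. n̂ = (sinθₙcosφₙ, sinθₙsinφₙ, cosθₙ) = (-0.258514, +0.481408, -0.837506), ω = 0.2459.
R = I cosω + sinω [n̂]ₓ + (1−cosω) n̂n̂ᵀ gives
  R = [+0.971929, +0.200130, +0.123702; -0.207617, +0.976890, +0.050802; -0.110676, -0.075058, +0.991018]
β = atan2(√(R₁₃²+R₂₃²), R₃₃) = 0.134129; α = atan2(R₂₃, R₁₃) mod 2π = 0.389677; γ = atan2(R₃₂, −R₃₁) mod 2π = 5.687255
Split into d^1_{0,0}(β=0.1341) × two z-phases.
Half-angle: c=0.997752, s=0.067014. N=√(1·1·1·1)=1.000000
The bounds max(0,m−m')=0 and min(l+m,l−m')=1 give 2 terms
  k=0: (−1)^0·1.0000/(1)·0.9978^2·0.0670^0 = +0.995509
  k=1: (−1)^1·1.0000/(1)·0.9978^0·0.0670^2 = -0.004491
d^1_{0,0}(0.1341) = +0.995509 -0.004491 = +0.991018
D = (+1.000000+0.000000i)·(+0.991018)·(+1.000000+0.000000i) = +0.991018+0.000000i

Re=0.9910 Im=0.0000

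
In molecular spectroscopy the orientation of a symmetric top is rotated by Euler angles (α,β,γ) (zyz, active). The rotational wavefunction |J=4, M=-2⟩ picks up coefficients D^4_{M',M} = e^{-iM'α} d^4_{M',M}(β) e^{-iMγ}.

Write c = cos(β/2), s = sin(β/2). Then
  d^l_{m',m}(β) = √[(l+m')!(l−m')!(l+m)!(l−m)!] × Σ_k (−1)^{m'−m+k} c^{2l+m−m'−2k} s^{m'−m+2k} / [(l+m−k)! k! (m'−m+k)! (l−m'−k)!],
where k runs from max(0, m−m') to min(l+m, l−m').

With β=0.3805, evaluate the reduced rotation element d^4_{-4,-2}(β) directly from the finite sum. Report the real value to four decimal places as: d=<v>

d=0.1696

d^4_{-4,-2}(β=0.3805) via the finite sum:
c=cos(0.380500/2)=0.981957, s=sin(0.380500/2)=0.189104; N=√[1·40320·2·720]=7619.763776
Admissible k: 2..2 (factorial args all ≥0)
  k=2: (−1)^0·7619.7638/(1440)·0.9820^6·0.1891^2 = +0.169643
d^4_{-4,-2}(0.3805) = +0.169643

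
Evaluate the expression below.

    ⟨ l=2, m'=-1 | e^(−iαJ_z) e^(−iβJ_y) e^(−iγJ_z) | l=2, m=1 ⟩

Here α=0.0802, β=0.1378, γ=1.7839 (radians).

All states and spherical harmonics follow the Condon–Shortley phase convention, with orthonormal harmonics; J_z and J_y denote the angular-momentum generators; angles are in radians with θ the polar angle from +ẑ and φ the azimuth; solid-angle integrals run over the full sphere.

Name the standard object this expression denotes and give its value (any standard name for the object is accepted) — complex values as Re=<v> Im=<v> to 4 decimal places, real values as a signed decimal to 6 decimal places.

This is a Wigner D-matrix element — the rotation-matrix element ⟨l m'| R(α,β,γ) |l m⟩ in the angular-momentum basis.
Split into d^2_{-1,1}(β=0.1378) × two z-phases.
With c≡cos(β/2)=0.997627 and s≡sin(β/2)=0.068845, N=[1·6·6·1]^{1/2}=6.000000
k: max(0,(1)−(-1))=2 … min(2+(1),2−(-1))=3
  k=2: (−1)^0·6.0000/(2)·0.9976^2·0.0688^2 = +0.014152
  k=3: (−1)^1·6.0000/(6)·0.9976^0·0.0688^4 = -0.000022
d^2_{-1,1}(0.1378) = +0.014152 -0.000022 = +0.014129
Attach z-rotation phases: D = e^{-i(-1)(0.0802)}·(+0.014129)·e^{-i(1)(1.7839)} = -0.001872-0.014005i

Wigner D-matrix element, Re=-0.0019 Im=-0.0140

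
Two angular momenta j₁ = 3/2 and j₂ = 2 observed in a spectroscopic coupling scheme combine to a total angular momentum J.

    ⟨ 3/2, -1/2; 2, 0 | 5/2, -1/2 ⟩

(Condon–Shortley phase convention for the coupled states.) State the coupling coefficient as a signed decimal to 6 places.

√[6·1!2!3!/7! · 1!2!2!2!2!3!] = √(48/35)
  +(−1)^0/∏(0,1,2,2,0,1)! = 1/4  (running 1/4)
  +(−1)^1/∏(1,0,1,1,1,2)! = -1/2  (running -1/4)
⟨..|..⟩ = √(48/35)·(-1/4) = -0.292770

-0.292770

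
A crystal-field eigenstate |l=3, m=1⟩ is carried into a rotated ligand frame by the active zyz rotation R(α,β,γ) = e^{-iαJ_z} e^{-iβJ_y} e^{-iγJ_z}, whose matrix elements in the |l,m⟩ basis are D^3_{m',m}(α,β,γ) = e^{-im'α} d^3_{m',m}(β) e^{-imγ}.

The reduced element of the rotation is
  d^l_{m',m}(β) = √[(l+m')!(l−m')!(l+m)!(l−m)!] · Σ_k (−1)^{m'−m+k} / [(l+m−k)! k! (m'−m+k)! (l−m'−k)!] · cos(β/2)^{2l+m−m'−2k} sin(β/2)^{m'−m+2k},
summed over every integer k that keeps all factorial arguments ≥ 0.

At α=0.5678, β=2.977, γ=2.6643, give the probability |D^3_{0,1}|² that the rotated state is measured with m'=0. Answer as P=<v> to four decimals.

Split into d^3_{0,1}(β=2.9770) × two z-phases.
c=cos(2.977000/2)=0.082203, s=sin(2.977000/2)=0.996616; N=√[6·6·24·2]=41.569219
The bounds max(0,m−m')=1 and min(l+m,l−m')=3 give 3 terms
  k=1: (−1)^0·41.5692/(12)·0.0822^5·0.9966^1 = +0.000013
  k=2: (−1)^1·41.5692/(4)·0.0822^3·0.9966^3 = -0.005714
  k=3: (−1)^2·41.5692/(12)·0.0822^1·0.9966^5 = +0.279975
d^3_{0,1}(2.9770) = +0.000013 -0.005714 +0.279975 = +0.274274
|D^3_{0,1}|² = |d^3_{0,1}(β)|² = (+0.274274)² = 0.075226 (the z-rotation phases have unit modulus)

P=0.0752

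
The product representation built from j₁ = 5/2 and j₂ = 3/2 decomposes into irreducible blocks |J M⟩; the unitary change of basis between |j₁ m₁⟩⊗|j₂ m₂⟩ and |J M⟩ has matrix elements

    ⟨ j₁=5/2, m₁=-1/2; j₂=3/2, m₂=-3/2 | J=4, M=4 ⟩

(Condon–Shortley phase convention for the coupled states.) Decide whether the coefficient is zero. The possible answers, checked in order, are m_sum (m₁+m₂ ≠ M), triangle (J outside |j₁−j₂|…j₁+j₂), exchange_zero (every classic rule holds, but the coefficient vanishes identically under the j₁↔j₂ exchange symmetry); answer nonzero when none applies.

m-sum: m₁+m₂ = -1/2+(-3/2) = -2, M = 4  ✗ ⇒ coefficient is 0

m_sum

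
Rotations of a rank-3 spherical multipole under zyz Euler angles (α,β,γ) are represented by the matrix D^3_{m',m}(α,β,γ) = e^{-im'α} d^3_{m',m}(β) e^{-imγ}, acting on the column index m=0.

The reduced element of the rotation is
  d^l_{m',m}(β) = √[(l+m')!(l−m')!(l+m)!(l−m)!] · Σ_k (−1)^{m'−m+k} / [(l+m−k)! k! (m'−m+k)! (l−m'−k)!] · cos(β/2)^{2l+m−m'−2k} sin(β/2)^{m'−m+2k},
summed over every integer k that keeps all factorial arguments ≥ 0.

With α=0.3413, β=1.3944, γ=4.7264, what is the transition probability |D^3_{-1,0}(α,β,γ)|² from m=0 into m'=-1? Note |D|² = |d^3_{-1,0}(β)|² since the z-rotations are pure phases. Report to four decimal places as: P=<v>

D^3_{-1,0}(0.3413,1.3944,4.7264) = e^{-i·-1·0.3413}·d^3_{-1,0}(1.3944)·e^{-i·0·4.7264}. Compute d first:
Half-angle: c=0.766643, s=0.642074. N=√(2·24·6·6)=41.569219
Admissible k: 1..3 (factorial args all ≥0)
  k=1: (−1)^0·41.5692/(12)·0.7666^5·0.6421^1 = +0.589035
  k=2: (−1)^1·41.5692/(4)·0.7666^3·0.6421^3 = -1.239498
  k=3: (−1)^2·41.5692/(12)·0.7666^1·0.6421^5 = +0.289806
d^3_{-1,0}(1.3944) = +0.589035 -1.239498 +0.289806 = -0.360656
|D^3_{-1,0}|² = |d^3_{-1,0}(β)|² = (-0.360656)² = 0.130073 (the z-rotation phases have unit modulus)

P=0.1301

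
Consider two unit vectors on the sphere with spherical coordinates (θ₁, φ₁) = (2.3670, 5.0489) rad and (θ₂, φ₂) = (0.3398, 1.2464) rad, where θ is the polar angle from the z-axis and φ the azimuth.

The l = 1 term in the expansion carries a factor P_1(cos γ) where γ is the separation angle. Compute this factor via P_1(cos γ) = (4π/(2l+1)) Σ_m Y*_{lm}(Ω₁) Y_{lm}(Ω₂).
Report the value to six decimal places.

-0.857871

Term-by-term m-sum for l=1 (normalisation 4π/3 = 4.188790):
  m=-1: Y*=+0.079791-0.228094i  Y=+0.036703-0.109147i  product -0.021967-0.017081i
  m=+0: Y*=-0.349207-0.000000i  Y=+0.460665+0.000000i  product -0.160867-0.000000i
  m=+1: Y*=-0.079791-0.228094i  Y=-0.036703-0.109147i  product -0.021967+0.017081i
Accumulated sum -0.204802+0.000000i; after 4π/(2l+1) scaling, -0.857871+0.000000i ⇒ P_1 = -0.857871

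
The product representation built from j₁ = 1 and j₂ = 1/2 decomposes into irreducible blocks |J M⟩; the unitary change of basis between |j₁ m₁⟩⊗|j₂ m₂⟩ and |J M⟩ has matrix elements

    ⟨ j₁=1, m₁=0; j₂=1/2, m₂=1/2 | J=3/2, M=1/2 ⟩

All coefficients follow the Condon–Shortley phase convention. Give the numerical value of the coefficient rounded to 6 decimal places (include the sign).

+√(2/3) ≈ +0.816497

j₁+j₂−J=0  J+j₁−j₂=2  J−j₁+j₂=1  j₁+j₂+J+1=4
(j₁±m₁, j₂±m₂, J±M) = (1,1,1,0,2,1)
P² = 2/3
sum k=0..0:
  [0] +1/1 = 1
S = 1
C² = P²·S² = 2/3 ; C = +0.816497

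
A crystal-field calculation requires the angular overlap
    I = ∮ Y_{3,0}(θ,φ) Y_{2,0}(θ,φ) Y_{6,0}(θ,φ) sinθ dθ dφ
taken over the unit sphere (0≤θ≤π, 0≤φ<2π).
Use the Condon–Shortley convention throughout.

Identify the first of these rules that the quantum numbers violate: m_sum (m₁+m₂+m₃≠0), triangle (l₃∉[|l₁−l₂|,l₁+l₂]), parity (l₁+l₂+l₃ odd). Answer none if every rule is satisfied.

m₁+m₂+m₃ = 0 + 0 + 0 = 0  ✓
triangle: need |l₁−l₂| ≤ l₃ ≤ l₁+l₂ = [1,5]; l₃=6 is outside  ✗
parity: l₁+l₂+l₃ = 11 is odd

triangle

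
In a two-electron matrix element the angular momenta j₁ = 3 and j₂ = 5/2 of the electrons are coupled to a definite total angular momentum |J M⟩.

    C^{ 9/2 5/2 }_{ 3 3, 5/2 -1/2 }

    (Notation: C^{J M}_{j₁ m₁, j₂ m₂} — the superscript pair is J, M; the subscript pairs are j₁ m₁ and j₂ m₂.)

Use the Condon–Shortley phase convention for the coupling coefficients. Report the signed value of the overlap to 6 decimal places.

√[10·1!5!4!/11! · 6!0!2!3!7!2!] = √(691200/11)
  +(−1)^0/∏(0,1,0,2,5,2)! = 1/480  (running 1/480)
⟨..|..⟩ = √(691200/11)·(1/480) = +0.522233

+√(3/11) ≈ +0.522233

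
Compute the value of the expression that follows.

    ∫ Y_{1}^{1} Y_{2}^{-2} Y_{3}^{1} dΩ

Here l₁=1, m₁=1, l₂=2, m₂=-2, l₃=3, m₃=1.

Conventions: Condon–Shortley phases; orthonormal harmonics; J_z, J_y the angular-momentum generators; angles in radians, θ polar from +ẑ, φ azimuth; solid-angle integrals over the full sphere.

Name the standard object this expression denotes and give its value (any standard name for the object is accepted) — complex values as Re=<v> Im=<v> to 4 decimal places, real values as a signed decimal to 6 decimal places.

This is a Gaunt coefficient — the integral of a triple product of spherical harmonics over the sphere.
m-sum 0 ✓  L=6 even ✓  1≤3≤3 ✓
Π(2lᵢ+1) = 3×5×7 = 105
triangle coeff Δ(1,2,3) = 1/105
Σ_t [0,0]: t=0:+1/4 = 1/4
(3j)²=3/35 [(1 2 3; 0 0 0)], sign=-1
Σ_t [0,0]: t=0:+1/48 = 1/48
(3j)²=1/105 [(1 2 3; 1 -2 1)], sign=+1
⇒ 4πI² = 3/35
I = (-1)√(3/35/(4π)) = -0.08258890

Gaunt coefficient, -0.082589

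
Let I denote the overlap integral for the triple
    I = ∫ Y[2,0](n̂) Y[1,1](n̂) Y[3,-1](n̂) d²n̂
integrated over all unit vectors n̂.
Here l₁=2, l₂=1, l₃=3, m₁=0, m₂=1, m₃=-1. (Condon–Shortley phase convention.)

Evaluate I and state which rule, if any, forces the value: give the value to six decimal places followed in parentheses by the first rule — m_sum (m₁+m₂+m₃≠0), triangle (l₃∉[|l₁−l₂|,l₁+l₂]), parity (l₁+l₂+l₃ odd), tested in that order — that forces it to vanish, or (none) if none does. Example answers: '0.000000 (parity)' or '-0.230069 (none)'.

-0.202301 (none)

Rules hold: Σm=0, L=6 even, 1≤3≤3.
N = 5·3·7 = 105
Δ = 0!·4!·2!/7! = 1/105
Racah Σ t=0..0: t=0:+1/4 = 1/4
⇒ 3j(2 1 3; 0 0 0)² = 3/35, sgn -1
Racah Σ t=0..0: t=0:+1/8 = 1/8
⇒ 3j(2 1 3; 0 1 -1)² = 2/35, sgn +1
4πI² = N·(3j₀)²·(3jₘ)² = 18/35
I = -1·√(0.514286/4π) = -0.20230066
No selection rule forces the value: the integral is nonzero (none).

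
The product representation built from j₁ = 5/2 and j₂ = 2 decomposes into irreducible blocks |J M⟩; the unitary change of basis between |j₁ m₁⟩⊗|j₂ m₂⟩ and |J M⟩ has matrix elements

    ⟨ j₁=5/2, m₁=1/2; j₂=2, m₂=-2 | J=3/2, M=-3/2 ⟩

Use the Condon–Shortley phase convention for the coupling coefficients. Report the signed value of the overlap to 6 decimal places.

triangle: 3!·2!·1!/7! = 12/5040
(j±m)!: 3!·2!·0!·4!·0!·3! = 1728
prefactor² = (2J+1)·Δ·N² = 576/35
  k=0: +1/(0!·3!·2!·0!·0!·1!) = 1/12
Σ = 1/12  ⇒  CG² = 576/35·(1/12)² = 4/35
CG = +√(4/35) = +0.338062

+√(4/35) ≈ +0.338062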